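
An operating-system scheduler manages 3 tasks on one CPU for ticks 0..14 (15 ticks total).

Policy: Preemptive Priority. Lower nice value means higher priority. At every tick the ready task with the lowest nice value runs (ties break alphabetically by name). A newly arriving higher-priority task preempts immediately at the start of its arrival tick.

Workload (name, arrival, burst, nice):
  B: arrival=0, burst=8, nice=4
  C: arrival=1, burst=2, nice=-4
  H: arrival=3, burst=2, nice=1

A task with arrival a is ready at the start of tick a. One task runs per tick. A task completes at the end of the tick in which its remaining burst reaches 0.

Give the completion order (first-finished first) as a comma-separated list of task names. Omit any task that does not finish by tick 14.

t=0: ready={B} → run B
t=1: ready={B,C} → run C
t=2: ready={B,C} → run C
t=3: ready={B,H} → run H
t=4: ready={B,H} → run H
t=5: ready={B} → run B
t=6: ready={B} → run B
t=7: ready={B} → run B
t=8: ready={B} → run B
t=9: ready={B} → run B
t=10: ready={B} → run B
t=11: ready={B} → run B
t=12: (idle)
t=13: (idle)
t=14: (idle)

completion order = C, H, B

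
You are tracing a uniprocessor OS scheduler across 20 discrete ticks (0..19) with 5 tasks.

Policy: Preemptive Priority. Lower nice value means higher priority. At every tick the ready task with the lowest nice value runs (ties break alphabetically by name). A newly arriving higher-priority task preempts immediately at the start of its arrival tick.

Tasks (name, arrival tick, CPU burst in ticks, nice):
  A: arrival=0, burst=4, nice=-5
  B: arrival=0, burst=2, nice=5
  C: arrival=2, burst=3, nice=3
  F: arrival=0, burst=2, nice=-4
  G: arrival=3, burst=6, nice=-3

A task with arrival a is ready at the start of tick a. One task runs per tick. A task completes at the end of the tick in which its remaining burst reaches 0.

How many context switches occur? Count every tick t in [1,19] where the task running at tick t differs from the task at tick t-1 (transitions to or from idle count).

t=0: ready={A,B,F} → run A
t=1: ready={A,B,F} → run A
t=2: ready={A,B,C,F} → run A
t=3: ready={A,B,C,F,G} → run A
t=4: ready={B,C,F,G} → run F
t=5: ready={B,C,F,G} → run F
t=6: ready={B,C,G} → run G
t=7: ready={B,C,G} → run G
t=8: ready={B,C,G} → run G
t=9: ready={B,C,G} → run G
t=10: ready={B,C,G} → run G
t=11: ready={B,C,G} → run G
t=12: ready={B,C} → run C
t=13: ready={B,C} → run C
t=14: ready={B,C} → run C
t=15: ready={B} → run B
t=16: ready={B} → run B
t=17: (idle)
t=18: (idle)
t=19: (idle)

context switches = 5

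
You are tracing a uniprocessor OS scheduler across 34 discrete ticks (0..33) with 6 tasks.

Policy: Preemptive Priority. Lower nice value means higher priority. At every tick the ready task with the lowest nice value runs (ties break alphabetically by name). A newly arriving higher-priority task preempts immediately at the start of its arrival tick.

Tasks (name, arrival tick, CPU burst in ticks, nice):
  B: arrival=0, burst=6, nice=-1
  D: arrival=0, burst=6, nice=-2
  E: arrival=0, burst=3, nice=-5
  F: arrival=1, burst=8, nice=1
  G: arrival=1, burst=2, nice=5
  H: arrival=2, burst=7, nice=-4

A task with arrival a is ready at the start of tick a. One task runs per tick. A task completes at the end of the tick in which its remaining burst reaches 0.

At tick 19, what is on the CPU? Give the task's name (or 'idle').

t=0: ready={B,D,E} → run E
t=1: ready={B,D,E,F,G} → run E
t=2: ready={B,D,E,F,G,H} → run E
t=3: ready={B,D,F,G,H} → run H
t=4: ready={B,D,F,G,H} → run H
t=5: ready={B,D,F,G,H} → run H
t=6: ready={B,D,F,G,H} → run H
t=7: ready={B,D,F,G,H} → run H
t=8: ready={B,D,F,G,H} → run H
t=9: ready={B,D,F,G,H} → run H
t=10: ready={B,D,F,G} → run D
t=11: ready={B,D,F,G} → run D
t=12: ready={B,D,F,G} → run D
t=13: ready={B,D,F,G} → run D
t=14: ready={B,D,F,G} → run D
t=15: ready={B,D,F,G} → run D
t=16: ready={B,F,G} → run B
t=17: ready={B,F,G} → run B
t=18: ready={B,F,G} → run B
t=19: ready={B,F,G} → run B
t=20: ready={B,F,G} → run B
t=21: ready={B,F,G} → run B
t=22: ready={F,G} → run F
t=23: ready={F,G} → run F
t=24: ready={F,G} → run F
t=25: ready={F,G} → run F
t=26: ready={F,G} → run F
t=27: ready={F,G} → run F
t=28: ready={F,G} → run F
t=29: ready={F,G} → run F
t=30: ready={G} → run G
t=31: ready={G} → run G
t=32: (idle)
t=33: (idle)

running at tick 19 = B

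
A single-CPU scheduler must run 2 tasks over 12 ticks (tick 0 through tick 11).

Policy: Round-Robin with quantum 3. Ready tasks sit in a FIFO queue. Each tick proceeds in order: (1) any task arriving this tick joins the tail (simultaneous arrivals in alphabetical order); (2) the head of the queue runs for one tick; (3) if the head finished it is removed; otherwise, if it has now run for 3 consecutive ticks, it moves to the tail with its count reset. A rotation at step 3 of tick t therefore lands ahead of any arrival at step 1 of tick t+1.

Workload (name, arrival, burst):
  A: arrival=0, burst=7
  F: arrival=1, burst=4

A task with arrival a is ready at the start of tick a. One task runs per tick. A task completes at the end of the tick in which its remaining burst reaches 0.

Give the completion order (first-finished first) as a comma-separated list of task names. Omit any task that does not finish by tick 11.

completion order = F, A

t=0: queue=[A] q_used=0 → run A
t=1: queue=[A,F] q_used=1 → run A
t=2: queue=[A,F] q_used=2 → run A
t=3: queue=[F,A] q_used=0 → run F
t=4: queue=[F,A] q_used=1 → run F
t=5: queue=[F,A] q_used=2 → run F
t=6: queue=[A,F] q_used=0 → run A
t=7: queue=[A,F] q_used=1 → run A
t=8: queue=[A,F] q_used=2 → run A
t=9: queue=[F,A] q_used=0 → run F
t=10: queue=[A] q_used=0 → run A
t=11: (idle)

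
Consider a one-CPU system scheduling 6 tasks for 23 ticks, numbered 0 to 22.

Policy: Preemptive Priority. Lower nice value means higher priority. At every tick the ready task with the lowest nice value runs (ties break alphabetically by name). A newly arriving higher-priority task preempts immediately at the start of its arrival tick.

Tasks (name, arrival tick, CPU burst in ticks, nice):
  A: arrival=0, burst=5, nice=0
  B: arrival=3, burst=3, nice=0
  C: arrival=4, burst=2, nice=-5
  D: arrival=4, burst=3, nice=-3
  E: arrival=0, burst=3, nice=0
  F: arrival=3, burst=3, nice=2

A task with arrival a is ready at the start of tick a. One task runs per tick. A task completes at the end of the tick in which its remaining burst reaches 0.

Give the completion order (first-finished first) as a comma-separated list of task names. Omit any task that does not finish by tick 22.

t=0: ready={A,E} → run A
t=1: ready={A,E} → run A
t=2: ready={A,E} → run A
t=3: ready={A,B,E,F} → run A
t=4: ready={A,B,C,D,E,F} → run C
t=5: ready={A,B,C,D,E,F} → run C
t=6: ready={A,B,D,E,F} → run D
t=7: ready={A,B,D,E,F} → run D
t=8: ready={A,B,D,E,F} → run D
t=9: ready={A,B,E,F} → run A
t=10: ready={B,E,F} → run B
t=11: ready={B,E,F} → run B
t=12: ready={B,E,F} → run B
t=13: ready={E,F} → run E
t=14: ready={E,F} → run E
t=15: ready={E,F} → run E
t=16: ready={F} → run F
t=17: ready={F} → run F
t=18: ready={F} → run F
t=19: (idle)
t=20: (idle)
t=21: (idle)
t=22: (idle)

completion order = C, D, A, B, E, F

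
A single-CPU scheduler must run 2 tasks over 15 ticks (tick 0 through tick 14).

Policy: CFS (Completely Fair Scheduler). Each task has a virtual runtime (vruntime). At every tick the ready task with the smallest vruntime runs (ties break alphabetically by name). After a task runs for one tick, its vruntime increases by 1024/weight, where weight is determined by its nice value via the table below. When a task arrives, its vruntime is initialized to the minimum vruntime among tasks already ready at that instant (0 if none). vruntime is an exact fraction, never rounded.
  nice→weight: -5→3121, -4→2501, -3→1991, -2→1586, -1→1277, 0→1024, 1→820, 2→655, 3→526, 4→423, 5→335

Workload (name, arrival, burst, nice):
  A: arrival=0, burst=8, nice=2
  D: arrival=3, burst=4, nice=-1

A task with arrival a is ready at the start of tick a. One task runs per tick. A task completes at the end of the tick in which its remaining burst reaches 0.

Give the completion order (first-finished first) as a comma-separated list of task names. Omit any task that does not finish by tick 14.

t=0: vr[A=0] → run A
t=1: vr[A=1024/655] → run A
t=2: vr[A=2048/655] → run A
t=3: vr[A=3072/655 D=3072/655] → run A
t=4: vr[A=4096/655 D=3072/655] → run D
t=5: vr[A=4096/655 D=4593664/836435] → run D
t=6: vr[A=4096/655 D=5264384/836435] → run A
t=7: vr[A=1024/131 D=5264384/836435] → run D
t=8: vr[A=1024/131 D=5935104/836435] → run D
t=9: vr[A=1024/131] → run A
t=10: vr[A=6144/655] → run A
t=11: vr[A=7168/655] → run A
t=12: (idle)
t=13: (idle)
t=14: (idle)

completion order = D, A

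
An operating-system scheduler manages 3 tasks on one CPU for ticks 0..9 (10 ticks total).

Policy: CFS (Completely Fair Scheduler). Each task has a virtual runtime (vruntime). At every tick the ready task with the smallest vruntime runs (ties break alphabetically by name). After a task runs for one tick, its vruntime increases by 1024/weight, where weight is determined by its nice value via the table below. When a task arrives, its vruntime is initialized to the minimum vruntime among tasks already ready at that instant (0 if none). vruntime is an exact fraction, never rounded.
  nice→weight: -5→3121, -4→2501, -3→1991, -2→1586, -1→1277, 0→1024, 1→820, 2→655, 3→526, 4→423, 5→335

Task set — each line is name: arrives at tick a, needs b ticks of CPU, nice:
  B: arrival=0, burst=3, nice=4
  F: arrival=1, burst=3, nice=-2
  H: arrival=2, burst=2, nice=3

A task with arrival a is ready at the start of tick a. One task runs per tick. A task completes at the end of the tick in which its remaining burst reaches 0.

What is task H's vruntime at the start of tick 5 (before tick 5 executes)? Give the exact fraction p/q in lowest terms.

t=0: vr[B=0] → run B
t=1: vr[B=1024/423 F=1024/423] → run B
t=2: vr[B=2048/423 F=1024/423 H=1024/423] → run F
t=3: vr[B=2048/423 F=1028608/335439 H=1024/423] → run H
t=4: vr[B=2048/423 F=1028608/335439 H=485888/111249] → run F
t=5: vr[B=2048/423 F=1245184/335439 H=485888/111249] → run F
t=6: vr[B=2048/423 H=485888/111249] → run H
t=7: vr[B=2048/423] → run B
t=8: (idle)
t=9: (idle)

vruntime(H, start of tick 5) = 485888/111249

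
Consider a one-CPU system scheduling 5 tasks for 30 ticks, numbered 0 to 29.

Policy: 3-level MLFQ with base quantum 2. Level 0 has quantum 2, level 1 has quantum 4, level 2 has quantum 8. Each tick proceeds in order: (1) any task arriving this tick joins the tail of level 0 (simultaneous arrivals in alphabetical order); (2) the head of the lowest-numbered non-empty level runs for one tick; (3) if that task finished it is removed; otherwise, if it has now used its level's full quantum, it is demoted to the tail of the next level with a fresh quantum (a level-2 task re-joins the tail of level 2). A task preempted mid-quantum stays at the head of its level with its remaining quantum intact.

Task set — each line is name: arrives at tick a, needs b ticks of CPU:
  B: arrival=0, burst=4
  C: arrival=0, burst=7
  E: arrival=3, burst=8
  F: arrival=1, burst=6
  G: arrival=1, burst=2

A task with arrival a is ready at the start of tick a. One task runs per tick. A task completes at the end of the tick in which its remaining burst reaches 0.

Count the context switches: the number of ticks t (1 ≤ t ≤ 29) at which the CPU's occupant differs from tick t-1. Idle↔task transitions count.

t=0: L0/L1/L2 = BC/-/- → run B
t=1: L0/L1/L2 = BCFG/-/- → run B
t=2: L0/L1/L2 = CFG/B/- → run C
t=3: L0/L1/L2 = CFGE/B/- → run C
t=4: L0/L1/L2 = FGE/BC/- → run F
t=5: L0/L1/L2 = FGE/BC/- → run F
t=6: L0/L1/L2 = GE/BCF/- → run G
t=7: L0/L1/L2 = GE/BCF/- → run G
t=8: L0/L1/L2 = E/BCF/- → run E
t=9: L0/L1/L2 = E/BCF/- → run E
t=10: L0/L1/L2 = -/BCFE/- → run B
t=11: L0/L1/L2 = -/BCFE/- → run B
t=12: L0/L1/L2 = -/CFE/- → run C
t=13: L0/L1/L2 = -/CFE/- → run C
t=14: L0/L1/L2 = -/CFE/- → run C
t=15: L0/L1/L2 = -/CFE/- → run C
t=16: L0/L1/L2 = -/FE/C → run F
t=17: L0/L1/L2 = -/FE/C → run F
t=18: L0/L1/L2 = -/FE/C → run F
t=19: L0/L1/L2 = -/FE/C → run F
t=20: L0/L1/L2 = -/E/C → run E
t=21: L0/L1/L2 = -/E/C → run E
t=22: L0/L1/L2 = -/E/C → run E
t=23: L0/L1/L2 = -/E/C → run E
t=24: L0/L1/L2 = -/-/CE → run C
t=25: L0/L1/L2 = -/-/E → run E
t=26: L0/L1/L2 = -/-/E → run E
t=27: (idle)
t=28: (idle)
t=29: (idle)

context switches = 11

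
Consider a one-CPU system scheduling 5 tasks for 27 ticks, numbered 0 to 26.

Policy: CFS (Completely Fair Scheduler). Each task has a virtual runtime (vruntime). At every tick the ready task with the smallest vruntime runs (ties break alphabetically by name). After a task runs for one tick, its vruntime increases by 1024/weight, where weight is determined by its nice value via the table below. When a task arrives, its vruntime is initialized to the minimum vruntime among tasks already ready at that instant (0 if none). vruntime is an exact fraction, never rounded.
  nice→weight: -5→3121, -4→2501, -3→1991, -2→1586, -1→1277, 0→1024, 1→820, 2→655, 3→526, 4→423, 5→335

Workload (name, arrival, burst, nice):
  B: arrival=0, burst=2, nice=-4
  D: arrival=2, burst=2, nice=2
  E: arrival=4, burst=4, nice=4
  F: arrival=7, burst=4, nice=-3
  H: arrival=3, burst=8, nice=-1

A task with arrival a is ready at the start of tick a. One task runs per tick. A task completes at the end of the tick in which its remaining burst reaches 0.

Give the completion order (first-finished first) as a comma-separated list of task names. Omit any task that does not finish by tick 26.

t=0: vr[B=0] → run B
t=1: vr[B=1024/2501] → run B
t=2: vr[D=0] → run D
t=3: vr[D=1024/655 H=1024/655] → run D
t=4: vr[E=1024/655 H=1024/655] → run E
t=5: vr[E=1103872/277065 H=1024/655] → run H
t=6: vr[E=1103872/277065 H=1978368/836435] → run H
t=7: vr[E=1103872/277065 F=2649088/836435 H=2649088/836435] → run F
t=8: vr[E=1103872/277065 F=6130843648/1665342085 H=2649088/836435] → run H
t=9: vr[E=1103872/277065 F=6130843648/1665342085 H=3319808/836435] → run F
t=10: vr[E=1103872/277065 F=6987353088/1665342085 H=3319808/836435] → run H
t=11: vr[E=1103872/277065 F=6987353088/1665342085 H=3990528/836435] → run E
t=12: vr[E=1774592/277065 F=6987353088/1665342085 H=3990528/836435] → run F
t=13: vr[E=1774592/277065 F=7843862528/1665342085 H=3990528/836435] → run F
t=14: vr[E=1774592/277065 H=3990528/836435] → run H
t=15: vr[E=1774592/277065 H=4661248/836435] → run H
t=16: vr[E=1774592/277065 H=5331968/836435] → run H
t=17: vr[E=1774592/277065 H=6002688/836435] → run E
t=18: vr[E=815104/92355 H=6002688/836435] → run H
t=19: vr[E=815104/92355] → run E
t=20: (idle)
t=21: (idle)
t=22: (idle)
t=23: (idle)
t=24: (idle)
t=25: (idle)
t=26: (idle)

completion order = B, D, F, H, E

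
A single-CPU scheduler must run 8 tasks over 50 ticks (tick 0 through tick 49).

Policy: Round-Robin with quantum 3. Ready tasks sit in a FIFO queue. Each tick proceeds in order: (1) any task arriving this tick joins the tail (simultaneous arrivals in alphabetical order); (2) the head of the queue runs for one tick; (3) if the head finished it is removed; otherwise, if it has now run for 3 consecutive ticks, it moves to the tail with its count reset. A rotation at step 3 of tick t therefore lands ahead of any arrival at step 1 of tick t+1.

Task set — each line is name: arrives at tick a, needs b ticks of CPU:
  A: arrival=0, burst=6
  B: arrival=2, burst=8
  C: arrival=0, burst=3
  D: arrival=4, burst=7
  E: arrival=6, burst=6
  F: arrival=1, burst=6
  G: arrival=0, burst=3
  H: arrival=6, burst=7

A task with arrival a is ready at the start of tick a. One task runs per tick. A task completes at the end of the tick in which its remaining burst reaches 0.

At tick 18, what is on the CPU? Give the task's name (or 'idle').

running at tick 18 = D

t=0: queue=[A,C,G] q_used=0 → run A
t=1: queue=[A,C,G,F] q_used=1 → run A
t=2: queue=[A,C,G,F,B] q_used=2 → run A
t=3: queue=[C,G,F,B,A] q_used=0 → run C
t=4: queue=[C,G,F,B,A,D] q_used=1 → run C
t=5: queue=[C,G,F,B,A,D] q_used=2 → run C
t=6: queue=[G,F,B,A,D,E,H] q_used=0 → run G
t=7: queue=[G,F,B,A,D,E,H] q_used=1 → run G
t=8: queue=[G,F,B,A,D,E,H] q_used=2 → run G
t=9: queue=[F,B,A,D,E,H] q_used=0 → run F
t=10: queue=[F,B,A,D,E,H] q_used=1 → run F
t=11: queue=[F,B,A,D,E,H] q_used=2 → run F
t=12: queue=[B,A,D,E,H,F] q_used=0 → run B
t=13: queue=[B,A,D,E,H,F] q_used=1 → run B
t=14: queue=[B,A,D,E,H,F] q_used=2 → run B
t=15: queue=[A,D,E,H,F,B] q_used=0 → run A
t=16: queue=[A,D,E,H,F,B] q_used=1 → run A
t=17: queue=[A,D,E,H,F,B] q_used=2 → run A
t=18: queue=[D,E,H,F,B] q_used=0 → run D
t=19: queue=[D,E,H,F,B] q_used=1 → run D
t=20: queue=[D,E,H,F,B] q_used=2 → run D
t=21: queue=[E,H,F,B,D] q_used=0 → run E
t=22: queue=[E,H,F,B,D] q_used=1 → run E
t=23: queue=[E,H,F,B,D] q_used=2 → run E
t=24: queue=[H,F,B,D,E] q_used=0 → run H
t=25: queue=[H,F,B,D,E] q_used=1 → run H
t=26: queue=[H,F,B,D,E] q_used=2 → run H
t=27: queue=[F,B,D,E,H] q_used=0 → run F
t=28: queue=[F,B,D,E,H] q_used=1 → run F
t=29: queue=[F,B,D,E,H] q_used=2 → run F
t=30: queue=[B,D,E,H] q_used=0 → run B
t=31: queue=[B,D,E,H] q_used=1 → run B
t=32: queue=[B,D,E,H] q_used=2 → run B
t=33: queue=[D,E,H,B] q_used=0 → run D
t=34: queue=[D,E,H,B] q_used=1 → run D
t=35: queue=[D,E,H,B] q_used=2 → run D
t=36: queue=[E,H,B,D] q_used=0 → run E
t=37: queue=[E,H,B,D] q_used=1 → run E
t=38: queue=[E,H,B,D] q_used=2 → run E
t=39: queue=[H,B,D] q_used=0 → run H
t=40: queue=[H,B,D] q_used=1 → run H
t=41: queue=[H,B,D] q_used=2 → run H
t=42: queue=[B,D,H] q_used=0 → run B
t=43: queue=[B,D,H] q_used=1 → run B
t=44: queue=[D,H] q_used=0 → run D
t=45: queue=[H] q_used=0 → run H
t=46: (idle)
t=47: (idle)
t=48: (idle)
t=49: (idle)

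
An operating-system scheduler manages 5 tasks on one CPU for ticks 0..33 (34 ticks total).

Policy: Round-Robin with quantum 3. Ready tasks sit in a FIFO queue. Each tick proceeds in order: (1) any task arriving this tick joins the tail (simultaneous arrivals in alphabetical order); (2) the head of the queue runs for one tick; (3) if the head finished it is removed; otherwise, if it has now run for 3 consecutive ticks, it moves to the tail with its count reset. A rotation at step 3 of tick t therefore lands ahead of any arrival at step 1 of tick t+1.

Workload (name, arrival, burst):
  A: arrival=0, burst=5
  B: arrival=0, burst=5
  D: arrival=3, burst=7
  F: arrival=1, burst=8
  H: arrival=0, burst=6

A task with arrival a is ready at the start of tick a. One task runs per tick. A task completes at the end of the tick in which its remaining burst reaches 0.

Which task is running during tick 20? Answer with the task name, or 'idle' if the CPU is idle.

running at tick 20 = H

t=0: queue=[A,B,H] q_used=0 → run A
t=1: queue=[A,B,H,F] q_used=1 → run A
t=2: queue=[A,B,H,F] q_used=2 → run A
t=3: queue=[B,H,F,A,D] q_used=0 → run B
t=4: queue=[B,H,F,A,D] q_used=1 → run B
t=5: queue=[B,H,F,A,D] q_used=2 → run B
t=6: queue=[H,F,A,D,B] q_used=0 → run H
t=7: queue=[H,F,A,D,B] q_used=1 → run H
t=8: queue=[H,F,A,D,B] q_used=2 → run H
t=9: queue=[F,A,D,B,H] q_used=0 → run F
t=10: queue=[F,A,D,B,H] q_used=1 → run F
t=11: queue=[F,A,D,B,H] q_used=2 → run F
t=12: queue=[A,D,B,H,F] q_used=0 → run A
t=13: queue=[A,D,B,H,F] q_used=1 → run A
t=14: queue=[D,B,H,F] q_used=0 → run D
t=15: queue=[D,B,H,F] q_used=1 → run D
t=16: queue=[D,B,H,F] q_used=2 → run D
t=17: queue=[B,H,F,D] q_used=0 → run B
t=18: queue=[B,H,F,D] q_used=1 → run B
t=19: queue=[H,F,D] q_used=0 → run H
t=20: queue=[H,F,D] q_used=1 → run H
t=21: queue=[H,F,D] q_used=2 → run H
t=22: queue=[F,D] q_used=0 → run F
t=23: queue=[F,D] q_used=1 → run F
t=24: queue=[F,D] q_used=2 → run F
t=25: queue=[D,F] q_used=0 → run D
t=26: queue=[D,F] q_used=1 → run D
t=27: queue=[D,F] q_used=2 → run D
t=28: queue=[F,D] q_used=0 → run F
t=29: queue=[F,D] q_used=1 → run F
t=30: queue=[D] q_used=0 → run D
t=31: (idle)
t=32: (idle)
t=33: (idle)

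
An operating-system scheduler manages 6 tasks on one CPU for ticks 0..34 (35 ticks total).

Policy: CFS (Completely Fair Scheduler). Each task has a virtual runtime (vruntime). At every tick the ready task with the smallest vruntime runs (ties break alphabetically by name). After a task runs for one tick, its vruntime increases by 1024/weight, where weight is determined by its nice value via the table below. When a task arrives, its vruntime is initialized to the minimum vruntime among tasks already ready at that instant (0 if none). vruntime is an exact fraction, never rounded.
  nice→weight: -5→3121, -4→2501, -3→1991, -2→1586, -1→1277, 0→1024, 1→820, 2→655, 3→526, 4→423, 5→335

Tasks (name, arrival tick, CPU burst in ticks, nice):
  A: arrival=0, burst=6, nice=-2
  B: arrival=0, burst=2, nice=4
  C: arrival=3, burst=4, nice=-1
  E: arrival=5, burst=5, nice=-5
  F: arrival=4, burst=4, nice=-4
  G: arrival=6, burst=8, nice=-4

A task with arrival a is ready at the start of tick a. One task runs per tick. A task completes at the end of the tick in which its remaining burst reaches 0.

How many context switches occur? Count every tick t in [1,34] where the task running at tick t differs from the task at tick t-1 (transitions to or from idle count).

t=0: vr[A=0 B=0] → run A
t=1: vr[A=512/793 B=0] → run B
t=2: vr[A=512/793 B=1024/423] → run A
t=3: vr[A=1024/793 B=1024/423 C=1024/793] → run A
t=4: vr[A=1536/793 B=1024/423 C=1024/793 F=1024/793] → run C
t=5: vr[A=1536/793 B=1024/423 C=2119680/1012661 E=1024/793 F=1024/793] → run E
t=6: vr[A=1536/793 B=1024/423 C=2119680/1012661 E=4007936/2474953 F=1024/793 G=1024/793] → run F
t=7: vr[A=1536/793 B=1024/423 C=2119680/1012661 E=4007936/2474953 F=55296/32513 G=1024/793] → run G
t=8: vr[A=1536/793 B=1024/423 C=2119680/1012661 E=4007936/2474953 F=55296/32513 G=55296/32513] → run E
t=9: vr[A=1536/793 B=1024/423 C=2119680/1012661 E=4819968/2474953 F=55296/32513 G=55296/32513] → run F
t=10: vr[A=1536/793 B=1024/423 C=2119680/1012661 E=4819968/2474953 F=68608/32513 G=55296/32513] → run G
t=11: vr[A=1536/793 B=1024/423 C=2119680/1012661 E=4819968/2474953 F=68608/32513 G=68608/32513] → run A
t=12: vr[A=2048/793 B=1024/423 C=2119680/1012661 E=4819968/2474953 F=68608/32513 G=68608/32513] → run E
t=13: vr[A=2048/793 B=1024/423 C=2119680/1012661 E=5632000/2474953 F=68608/32513 G=68608/32513] → run C
t=14: vr[A=2048/793 B=1024/423 C=2931712/1012661 E=5632000/2474953 F=68608/32513 G=68608/32513] → run F
t=15: vr[A=2048/793 B=1024/423 C=2931712/1012661 E=5632000/2474953 F=81920/32513 G=68608/32513] → run G
t=16: vr[A=2048/793 B=1024/423 C=2931712/1012661 E=5632000/2474953 F=81920/32513 G=81920/32513] → run E
t=17: vr[A=2048/793 B=1024/423 C=2931712/1012661 E=6444032/2474953 F=81920/32513 G=81920/32513] → run B
t=18: vr[A=2048/793 C=2931712/1012661 E=6444032/2474953 F=81920/32513 G=81920/32513] → run F
t=19: vr[A=2048/793 C=2931712/1012661 E=6444032/2474953 G=81920/32513] → run G
t=20: vr[A=2048/793 C=2931712/1012661 E=6444032/2474953 G=95232/32513] → run A
t=21: vr[A=2560/793 C=2931712/1012661 E=6444032/2474953 G=95232/32513] → run E
t=22: vr[A=2560/793 C=2931712/1012661 G=95232/32513] → run C
t=23: vr[A=2560/793 C=3743744/1012661 G=95232/32513] → run G
t=24: vr[A=2560/793 C=3743744/1012661 G=108544/32513] → run A
t=25: vr[C=3743744/1012661 G=108544/32513] → run G
t=26: vr[C=3743744/1012661 G=121856/32513] → run C
t=27: vr[G=121856/32513] → run G
t=28: vr[G=135168/32513] → run G
t=29: (idle)
t=30: (idle)
t=31: (idle)
t=32: (idle)
t=33: (idle)
t=34: (idle)

context switches = 27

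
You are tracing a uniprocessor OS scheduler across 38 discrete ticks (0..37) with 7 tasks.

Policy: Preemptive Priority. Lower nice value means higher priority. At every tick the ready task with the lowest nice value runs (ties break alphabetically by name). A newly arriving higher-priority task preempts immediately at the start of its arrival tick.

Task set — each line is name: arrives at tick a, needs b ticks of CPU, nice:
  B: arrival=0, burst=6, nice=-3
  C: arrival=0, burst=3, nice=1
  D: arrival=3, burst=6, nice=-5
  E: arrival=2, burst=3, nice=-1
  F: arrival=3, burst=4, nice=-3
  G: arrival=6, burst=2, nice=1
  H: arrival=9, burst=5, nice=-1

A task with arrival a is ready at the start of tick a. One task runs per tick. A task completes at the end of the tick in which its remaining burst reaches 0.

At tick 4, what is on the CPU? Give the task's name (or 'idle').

running at tick 4 = D

t=0: ready={B,C} → run B
t=1: ready={B,C} → run B
t=2: ready={B,C,E} → run B
t=3: ready={B,C,D,E,F} → run D
t=4: ready={B,C,D,E,F} → run D
t=5: ready={B,C,D,E,F} → run D
t=6: ready={B,C,D,E,F,G} → run D
t=7: ready={B,C,D,E,F,G} → run D
t=8: ready={B,C,D,E,F,G} → run D
t=9: ready={B,C,E,F,G,H} → run B
t=10: ready={B,C,E,F,G,H} → run B
t=11: ready={B,C,E,F,G,H} → run B
t=12: ready={C,E,F,G,H} → run F
t=13: ready={C,E,F,G,H} → run F
t=14: ready={C,E,F,G,H} → run F
t=15: ready={C,E,F,G,H} → run F
t=16: ready={C,E,G,H} → run E
t=17: ready={C,E,G,H} → run E
t=18: ready={C,E,G,H} → run E
t=19: ready={C,G,H} → run H
t=20: ready={C,G,H} → run H
t=21: ready={C,G,H} → run H
t=22: ready={C,G,H} → run H
t=23: ready={C,G,H} → run H
t=24: ready={C,G} → run C
t=25: ready={C,G} → run C
t=26: ready={C,G} → run C
t=27: ready={G} → run G
t=28: ready={G} → run G
t=29: (idle)
t=30: (idle)
t=31: (idle)
t=32: (idle)
t=33: (idle)
t=34: (idle)
t=35: (idle)
t=36: (idle)
t=37: (idle)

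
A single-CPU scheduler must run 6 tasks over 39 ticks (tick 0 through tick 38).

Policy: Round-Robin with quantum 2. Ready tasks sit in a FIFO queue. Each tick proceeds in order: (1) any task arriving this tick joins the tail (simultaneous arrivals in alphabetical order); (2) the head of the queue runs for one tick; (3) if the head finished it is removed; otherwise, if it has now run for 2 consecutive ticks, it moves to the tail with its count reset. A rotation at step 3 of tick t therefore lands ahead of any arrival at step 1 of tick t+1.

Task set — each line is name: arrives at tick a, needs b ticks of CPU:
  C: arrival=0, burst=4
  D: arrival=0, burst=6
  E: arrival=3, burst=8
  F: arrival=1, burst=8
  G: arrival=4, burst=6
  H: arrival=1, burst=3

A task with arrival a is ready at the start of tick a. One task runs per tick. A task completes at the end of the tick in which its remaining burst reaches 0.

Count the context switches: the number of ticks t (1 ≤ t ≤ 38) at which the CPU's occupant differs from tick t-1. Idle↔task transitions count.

t=0: queue=[C,D] q_used=0 → run C
t=1: queue=[C,D,F,H] q_used=1 → run C
t=2: queue=[D,F,H,C] q_used=0 → run D
t=3: queue=[D,F,H,C,E] q_used=1 → run D
t=4: queue=[F,H,C,E,D,G] q_used=0 → run F
t=5: queue=[F,H,C,E,D,G] q_used=1 → run F
t=6: queue=[H,C,E,D,G,F] q_used=0 → run H
t=7: queue=[H,C,E,D,G,F] q_used=1 → run H
t=8: queue=[C,E,D,G,F,H] q_used=0 → run C
t=9: queue=[C,E,D,G,F,H] q_used=1 → run C
t=10: queue=[E,D,G,F,H] q_used=0 → run E
t=11: queue=[E,D,G,F,H] q_used=1 → run E
t=12: queue=[D,G,F,H,E] q_used=0 → run D
t=13: queue=[D,G,F,H,E] q_used=1 → run D
t=14: queue=[G,F,H,E,D] q_used=0 → run G
t=15: queue=[G,F,H,E,D] q_used=1 → run G
t=16: queue=[F,H,E,D,G] q_used=0 → run F
t=17: queue=[F,H,E,D,G] q_used=1 → run F
t=18: queue=[H,E,D,G,F] q_used=0 → run H
t=19: queue=[E,D,G,F] q_used=0 → run E
t=20: queue=[E,D,G,F] q_used=1 → run E
t=21: queue=[D,G,F,E] q_used=0 → run D
t=22: queue=[D,G,F,E] q_used=1 → run D
t=23: queue=[G,F,E] q_used=0 → run G
t=24: queue=[G,F,E] q_used=1 → run G
t=25: queue=[F,E,G] q_used=0 → run F
t=26: queue=[F,E,G] q_used=1 → run F
t=27: queue=[E,G,F] q_used=0 → run E
t=28: queue=[E,G,F] q_used=1 → run E
t=29: queue=[G,F,E] q_used=0 → run G
t=30: queue=[G,F,E] q_used=1 → run G
t=31: queue=[F,E] q_used=0 → run F
t=32: queue=[F,E] q_used=1 → run F
t=33: queue=[E] q_used=0 → run E
t=34: queue=[E] q_used=1 → run E
t=35: (idle)
t=36: (idle)
t=37: (idle)
t=38: (idle)

context switches = 18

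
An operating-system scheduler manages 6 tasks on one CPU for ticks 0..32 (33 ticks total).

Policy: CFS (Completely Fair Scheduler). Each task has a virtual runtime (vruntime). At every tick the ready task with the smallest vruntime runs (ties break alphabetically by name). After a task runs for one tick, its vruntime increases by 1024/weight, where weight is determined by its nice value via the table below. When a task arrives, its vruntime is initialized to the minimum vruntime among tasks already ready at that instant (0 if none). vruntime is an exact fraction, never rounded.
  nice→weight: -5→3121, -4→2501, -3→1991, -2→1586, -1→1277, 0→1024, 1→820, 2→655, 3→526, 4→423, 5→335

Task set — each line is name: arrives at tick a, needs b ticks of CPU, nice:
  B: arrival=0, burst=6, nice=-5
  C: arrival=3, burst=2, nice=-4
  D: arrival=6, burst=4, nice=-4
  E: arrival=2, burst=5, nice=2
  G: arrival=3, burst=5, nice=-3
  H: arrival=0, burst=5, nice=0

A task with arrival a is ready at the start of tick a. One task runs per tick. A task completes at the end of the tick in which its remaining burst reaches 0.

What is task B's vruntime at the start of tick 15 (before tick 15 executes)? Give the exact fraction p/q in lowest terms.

vruntime(B, start of tick 15) = 5120/3121

t=0: vr[B=0 H=0] → run B
t=1: vr[B=1024/3121 H=0] → run H
t=2: vr[B=1024/3121 E=1024/3121 H=1] → run B
t=3: vr[B=2048/3121 C=1024/3121 E=1024/3121 G=1024/3121 H=1] → run C
t=4: vr[B=2048/3121 C=5756928/7805621 E=1024/3121 G=1024/3121 H=1] → run E
t=5: vr[B=2048/3121 C=5756928/7805621 E=3866624/2044255 G=1024/3121 H=1] → run G
t=6: vr[B=2048/3121 C=5756928/7805621 D=2048/3121 E=3866624/2044255 G=5234688/6213911 H=1] → run B
t=7: vr[B=3072/3121 C=5756928/7805621 D=2048/3121 E=3866624/2044255 G=5234688/6213911 H=1] → run D
t=8: vr[B=3072/3121 C=5756928/7805621 D=8317952/7805621 E=3866624/2044255 G=5234688/6213911 H=1] → run C
t=9: vr[B=3072/3121 D=8317952/7805621 E=3866624/2044255 G=5234688/6213911 H=1] → run G
t=10: vr[B=3072/3121 D=8317952/7805621 E=3866624/2044255 G=8430592/6213911 H=1] → run B
t=11: vr[B=4096/3121 D=8317952/7805621 E=3866624/2044255 G=8430592/6213911 H=1] → run H
t=12: vr[B=4096/3121 D=8317952/7805621 E=3866624/2044255 G=8430592/6213911 H=2] → run D
t=13: vr[B=4096/3121 D=11513856/7805621 E=3866624/2044255 G=8430592/6213911 H=2] → run B
t=14: vr[B=5120/3121 D=11513856/7805621 E=3866624/2044255 G=8430592/6213911 H=2] → run G
t=15: vr[B=5120/3121 D=11513856/7805621 E=3866624/2044255 G=11626496/6213911 H=2] → run D
t=16: vr[B=5120/3121 D=14709760/7805621 E=3866624/2044255 G=11626496/6213911 H=2] → run B
t=17: vr[D=14709760/7805621 E=3866624/2044255 G=11626496/6213911 H=2] → run G
t=18: vr[D=14709760/7805621 E=3866624/2044255 G=14822400/6213911 H=2] → run D
t=19: vr[E=3866624/2044255 G=14822400/6213911 H=2] → run E
t=20: vr[E=7062528/2044255 G=14822400/6213911 H=2] → run H
t=21: vr[E=7062528/2044255 G=14822400/6213911 H=3] → run G
t=22: vr[E=7062528/2044255 H=3] → run H
t=23: vr[E=7062528/2044255 H=4] → run E
t=24: vr[E=10258432/2044255 H=4] → run H
t=25: vr[E=10258432/2044255] → run E
t=26: vr[E=13454336/2044255] → run E
t=27: (idle)
t=28: (idle)
t=29: (idle)
t=30: (idle)
t=31: (idle)
t=32: (idle)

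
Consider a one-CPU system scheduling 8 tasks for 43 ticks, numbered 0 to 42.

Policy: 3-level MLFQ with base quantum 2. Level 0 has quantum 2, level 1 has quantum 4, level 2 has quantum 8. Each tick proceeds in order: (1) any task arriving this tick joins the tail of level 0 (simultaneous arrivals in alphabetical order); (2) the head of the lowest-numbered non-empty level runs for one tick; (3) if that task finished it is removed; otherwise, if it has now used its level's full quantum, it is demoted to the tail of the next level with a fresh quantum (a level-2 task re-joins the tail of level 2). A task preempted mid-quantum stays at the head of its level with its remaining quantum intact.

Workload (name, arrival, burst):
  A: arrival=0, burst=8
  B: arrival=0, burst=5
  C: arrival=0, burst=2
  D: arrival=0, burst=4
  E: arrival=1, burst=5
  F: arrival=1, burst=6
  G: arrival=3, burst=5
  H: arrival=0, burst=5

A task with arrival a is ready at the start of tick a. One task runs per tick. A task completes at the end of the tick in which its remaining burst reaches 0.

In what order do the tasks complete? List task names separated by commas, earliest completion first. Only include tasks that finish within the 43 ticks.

completion order = C, B, D, H, E, F, G, A

t=0: L0/L1/L2 = ABCDH/-/- → run A
t=1: L0/L1/L2 = ABCDHEF/-/- → run A
t=2: L0/L1/L2 = BCDHEF/A/- → run B
t=3: L0/L1/L2 = BCDHEFG/A/- → run B
t=4: L0/L1/L2 = CDHEFG/AB/- → run C
t=5: L0/L1/L2 = CDHEFG/AB/- → run C
t=6: L0/L1/L2 = DHEFG/AB/- → run D
t=7: L0/L1/L2 = DHEFG/AB/- → run D
t=8: L0/L1/L2 = HEFG/ABD/- → run H
t=9: L0/L1/L2 = HEFG/ABD/- → run H
t=10: L0/L1/L2 = EFG/ABDH/- → run E
t=11: L0/L1/L2 = EFG/ABDH/- → run E
t=12: L0/L1/L2 = FG/ABDHE/- → run F
t=13: L0/L1/L2 = FG/ABDHE/- → run F
t=14: L0/L1/L2 = G/ABDHEF/- → run G
t=15: L0/L1/L2 = G/ABDHEF/- → run G
t=16: L0/L1/L2 = -/ABDHEFG/- → run A
t=17: L0/L1/L2 = -/ABDHEFG/- → run A
t=18: L0/L1/L2 = -/ABDHEFG/- → run A
t=19: L0/L1/L2 = -/ABDHEFG/- → run A
t=20: L0/L1/L2 = -/BDHEFG/A → run B
t=21: L0/L1/L2 = -/BDHEFG/A → run B
t=22: L0/L1/L2 = -/BDHEFG/A → run B
t=23: L0/L1/L2 = -/DHEFG/A → run D
t=24: L0/L1/L2 = -/DHEFG/A → run D
t=25: L0/L1/L2 = -/HEFG/A → run H
t=26: L0/L1/L2 = -/HEFG/A → run H
t=27: L0/L1/L2 = -/HEFG/A → run H
t=28: L0/L1/L2 = -/EFG/A → run E
t=29: L0/L1/L2 = -/EFG/A → run E
t=30: L0/L1/L2 = -/EFG/A → run E
t=31: L0/L1/L2 = -/FG/A → run F
t=32: L0/L1/L2 = -/FG/A → run F
t=33: L0/L1/L2 = -/FG/A → run F
t=34: L0/L1/L2 = -/FG/A → run F
t=35: L0/L1/L2 = -/G/A → run G
t=36: L0/L1/L2 = -/G/A → run G
t=37: L0/L1/L2 = -/G/A → run G
t=38: L0/L1/L2 = -/-/A → run A
t=39: L0/L1/L2 = -/-/A → run A
t=40: (idle)
t=41: (idle)
t=42: (idle)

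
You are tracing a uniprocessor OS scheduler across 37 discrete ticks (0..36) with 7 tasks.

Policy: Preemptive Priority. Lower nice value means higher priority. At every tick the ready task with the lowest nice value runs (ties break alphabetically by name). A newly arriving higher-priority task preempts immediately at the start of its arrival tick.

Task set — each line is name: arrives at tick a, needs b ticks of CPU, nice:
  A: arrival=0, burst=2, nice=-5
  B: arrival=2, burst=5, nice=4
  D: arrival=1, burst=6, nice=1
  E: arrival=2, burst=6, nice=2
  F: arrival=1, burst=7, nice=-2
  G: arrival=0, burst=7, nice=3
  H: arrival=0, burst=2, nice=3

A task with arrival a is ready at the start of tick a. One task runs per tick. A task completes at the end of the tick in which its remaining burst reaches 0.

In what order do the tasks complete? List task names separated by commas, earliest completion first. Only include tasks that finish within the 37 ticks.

completion order = A, F, D, E, G, H, B

t=0: ready={A,G,H} → run A
t=1: ready={A,D,F,G,H} → run A
t=2: ready={B,D,E,F,G,H} → run F
t=3: ready={B,D,E,F,G,H} → run F
t=4: ready={B,D,E,F,G,H} → run F
t=5: ready={B,D,E,F,G,H} → run F
t=6: ready={B,D,E,F,G,H} → run F
t=7: ready={B,D,E,F,G,H} → run F
t=8: ready={B,D,E,F,G,H} → run F
t=9: ready={B,D,E,G,H} → run D
t=10: ready={B,D,E,G,H} → run D
t=11: ready={B,D,E,G,H} → run D
t=12: ready={B,D,E,G,H} → run D
t=13: ready={B,D,E,G,H} → run D
t=14: ready={B,D,E,G,H} → run D
t=15: ready={B,E,G,H} → run E
t=16: ready={B,E,G,H} → run E
t=17: ready={B,E,G,H} → run E
t=18: ready={B,E,G,H} → run E
t=19: ready={B,E,G,H} → run E
t=20: ready={B,E,G,H} → run E
t=21: ready={B,G,H} → run G
t=22: ready={B,G,H} → run G
t=23: ready={B,G,H} → run G
t=24: ready={B,G,H} → run G
t=25: ready={B,G,H} → run G
t=26: ready={B,G,H} → run G
t=27: ready={B,G,H} → run G
t=28: ready={B,H} → run H
t=29: ready={B,H} → run H
t=30: ready={B} → run B
t=31: ready={B} → run B
t=32: ready={B} → run B
t=33: ready={B} → run B
t=34: ready={B} → run B
t=35: (idle)
t=36: (idle)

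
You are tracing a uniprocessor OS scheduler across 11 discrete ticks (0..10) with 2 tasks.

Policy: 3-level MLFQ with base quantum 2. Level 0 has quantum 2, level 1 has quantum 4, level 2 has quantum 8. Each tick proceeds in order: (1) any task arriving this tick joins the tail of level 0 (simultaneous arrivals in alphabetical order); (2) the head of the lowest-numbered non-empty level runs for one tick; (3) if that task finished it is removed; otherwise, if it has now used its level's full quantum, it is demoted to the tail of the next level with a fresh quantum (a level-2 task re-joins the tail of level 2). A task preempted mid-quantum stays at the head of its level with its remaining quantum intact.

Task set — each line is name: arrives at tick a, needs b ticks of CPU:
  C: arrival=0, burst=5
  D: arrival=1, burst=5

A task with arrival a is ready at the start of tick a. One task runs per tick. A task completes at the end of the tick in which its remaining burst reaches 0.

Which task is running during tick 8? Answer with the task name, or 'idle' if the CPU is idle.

t=0: L0/L1/L2 = C/-/- → run C
t=1: L0/L1/L2 = CD/-/- → run C
t=2: L0/L1/L2 = D/C/- → run D
t=3: L0/L1/L2 = D/C/- → run D
t=4: L0/L1/L2 = -/CD/- → run C
t=5: L0/L1/L2 = -/CD/- → run C
t=6: L0/L1/L2 = -/CD/- → run C
t=7: L0/L1/L2 = -/D/- → run D
t=8: L0/L1/L2 = -/D/- → run D
t=9: L0/L1/L2 = -/D/- → run D
t=10: (idle)

running at tick 8 = D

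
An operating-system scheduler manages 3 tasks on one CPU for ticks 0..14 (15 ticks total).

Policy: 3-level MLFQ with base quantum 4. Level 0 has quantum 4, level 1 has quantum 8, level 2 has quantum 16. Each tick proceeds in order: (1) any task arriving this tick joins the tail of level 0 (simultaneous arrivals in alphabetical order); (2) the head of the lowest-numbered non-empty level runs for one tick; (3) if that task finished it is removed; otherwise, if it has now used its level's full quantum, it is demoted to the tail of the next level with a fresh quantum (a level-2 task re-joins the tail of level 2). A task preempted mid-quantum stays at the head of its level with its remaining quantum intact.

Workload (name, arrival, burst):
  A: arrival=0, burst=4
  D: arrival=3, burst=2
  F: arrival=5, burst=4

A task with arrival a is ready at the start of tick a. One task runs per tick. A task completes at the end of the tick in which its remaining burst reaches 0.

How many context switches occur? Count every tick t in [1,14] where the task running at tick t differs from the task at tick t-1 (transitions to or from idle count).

context switches = 3

t=0: L0/L1/L2 = A/-/- → run A
t=1: L0/L1/L2 = A/-/- → run A
t=2: L0/L1/L2 = A/-/- → run A
t=3: L0/L1/L2 = AD/-/- → run A
t=4: L0/L1/L2 = D/-/- → run D
t=5: L0/L1/L2 = DF/-/- → run D
t=6: L0/L1/L2 = F/-/- → run F
t=7: L0/L1/L2 = F/-/- → run F
t=8: L0/L1/L2 = F/-/- → run F
t=9: L0/L1/L2 = F/-/- → run F
t=10: (idle)
t=11: (idle)
t=12: (idle)
t=13: (idle)
t=14: (idle)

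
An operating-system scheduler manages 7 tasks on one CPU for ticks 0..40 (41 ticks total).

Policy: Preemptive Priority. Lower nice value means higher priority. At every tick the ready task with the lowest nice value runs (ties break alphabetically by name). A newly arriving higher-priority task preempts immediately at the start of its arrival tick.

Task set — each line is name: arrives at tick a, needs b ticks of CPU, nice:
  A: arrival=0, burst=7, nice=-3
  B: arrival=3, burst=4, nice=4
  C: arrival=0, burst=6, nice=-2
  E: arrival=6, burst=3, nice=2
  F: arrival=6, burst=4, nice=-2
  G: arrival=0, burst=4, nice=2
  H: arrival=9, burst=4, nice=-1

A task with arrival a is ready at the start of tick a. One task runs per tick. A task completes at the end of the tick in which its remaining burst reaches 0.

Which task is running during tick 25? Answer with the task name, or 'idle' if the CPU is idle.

t=0: ready={A,C,G} → run A
t=1: ready={A,C,G} → run A
t=2: ready={A,C,G} → run A
t=3: ready={A,B,C,G} → run A
t=4: ready={A,B,C,G} → run A
t=5: ready={A,B,C,G} → run A
t=6: ready={A,B,C,E,F,G} → run A
t=7: ready={B,C,E,F,G} → run C
t=8: ready={B,C,E,F,G} → run C
t=9: ready={B,C,E,F,G,H} → run C
t=10: ready={B,C,E,F,G,H} → run C
t=11: ready={B,C,E,F,G,H} → run C
t=12: ready={B,C,E,F,G,H} → run C
t=13: ready={B,E,F,G,H} → run F
t=14: ready={B,E,F,G,H} → run F
t=15: ready={B,E,F,G,H} → run F
t=16: ready={B,E,F,G,H} → run F
t=17: ready={B,E,G,H} → run H
t=18: ready={B,E,G,H} → run H
t=19: ready={B,E,G,H} → run H
t=20: ready={B,E,G,H} → run H
t=21: ready={B,E,G} → run E
t=22: ready={B,E,G} → run E
t=23: ready={B,E,G} → run E
t=24: ready={B,G} → run G
t=25: ready={B,G} → run G
t=26: ready={B,G} → run G
t=27: ready={B,G} → run G
t=28: ready={B} → run B
t=29: ready={B} → run B
t=30: ready={B} → run B
t=31: ready={B} → run B
t=32: (idle)
t=33: (idle)
t=34: (idle)
t=35: (idle)
t=36: (idle)
t=37: (idle)
t=38: (idle)
t=39: (idle)
t=40: (idle)

running at tick 25 = G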